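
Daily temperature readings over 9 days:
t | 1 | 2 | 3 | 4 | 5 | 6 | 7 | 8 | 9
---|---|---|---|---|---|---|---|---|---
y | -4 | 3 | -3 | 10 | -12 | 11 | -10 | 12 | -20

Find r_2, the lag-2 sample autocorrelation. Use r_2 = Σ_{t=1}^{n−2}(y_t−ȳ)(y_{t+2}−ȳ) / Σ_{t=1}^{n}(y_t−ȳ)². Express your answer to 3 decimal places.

0.615

Mean ȳ = (-4 + 3 − 3 + 10 − 12 + 11 − 10 + 12 − 20)/9 = -1.4444
Numerator Σ_{t=1}^{7}(y_t−ȳ)(y_{t+2}−ȳ) = 630.0494
Denominator Σ(y_t−ȳ)² = 1024.2222
r_2 = 630.0494 / 1024.2222 = 0.615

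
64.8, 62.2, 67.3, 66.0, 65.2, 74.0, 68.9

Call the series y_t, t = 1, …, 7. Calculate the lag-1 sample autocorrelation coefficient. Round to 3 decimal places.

0.133

Mean ȳ = (64.8 + 62.2 + 67.3 + 66.0 + 65.2 + 74.0 + 68.9)/7 = 66.9143
Deviations from mean: -2.1143, -4.7143, 0.3857, -0.9143, -1.7143, 7.0857, 1.9857
Numerator Σ_{t=1}^{6}(y_t−ȳ)(y_{t+1}−ȳ) = 11.2869
Denominator Σ(y_t−ȳ)² = 84.7686
r_1 = 11.2869 / 84.7686 = 0.133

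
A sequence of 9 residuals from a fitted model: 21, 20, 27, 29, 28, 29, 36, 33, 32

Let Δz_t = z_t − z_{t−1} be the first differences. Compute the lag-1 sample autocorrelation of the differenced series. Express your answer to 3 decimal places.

-0.268

First differences Δz: -1, 7, 2, -1, 1, 7, -3, -1
Mean of differences = 1.3750
Numerator Σ(Δz_t−Δz̄)(Δz_{t+1}−Δz̄) = -26.7656
Denominator Σ(Δz_t−Δz̄)² = 99.8750
r_1(Δz) = -26.7656 / 99.8750 = -0.268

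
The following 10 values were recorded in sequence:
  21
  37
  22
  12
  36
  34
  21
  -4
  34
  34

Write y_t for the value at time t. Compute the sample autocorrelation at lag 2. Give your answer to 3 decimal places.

Mean ȳ = (21 + 37 + 22 + 12 + 36 + 34 + 21 − 4 + 34 + 34)/10 = 24.7000
Numerator Σ_{t=1}^{8}(y_t−ȳ)(y_{t+2}−ȳ) = -904.8800
Denominator Σ(y_t−ȳ)² = 1558.1000
r_2 = -904.8800 / 1558.1000 = -0.581

-0.581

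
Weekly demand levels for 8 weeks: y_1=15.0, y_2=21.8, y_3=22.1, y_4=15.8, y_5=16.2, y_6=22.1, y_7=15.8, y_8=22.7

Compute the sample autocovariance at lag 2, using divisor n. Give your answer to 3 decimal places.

-2.441

Mean ȳ = (15.0 + 21.8 + 22.1 + 15.8 + 16.2 + 22.1 + 15.8 + 22.7)/8 = 18.9375
Deviations: -3.9375, 2.8625, 3.1625, -3.1375, -2.7375, 3.1625, -3.1375, 3.7625
Σ_{t=1}^{6}(y_t−ȳ)(y_{t+2}−ȳ) = -19.5253
γ_2 = -19.5253 / 8 = -2.441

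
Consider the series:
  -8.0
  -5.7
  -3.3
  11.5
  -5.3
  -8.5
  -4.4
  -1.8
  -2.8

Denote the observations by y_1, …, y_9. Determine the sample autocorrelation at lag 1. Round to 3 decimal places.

Mean ȳ = (-8.0 − 5.7 − 3.3 + 11.5 − 5.3 − 8.5 − 4.4 − 1.8 − 2.8)/9 = -3.1444
Numerator Σ_{t=1}^{8}(y_t−ȳ)(y_{t+1}−ȳ) = -3.9953
Denominator Σ(y_t−ȳ)² = 281.4222
r_1 = -3.9953 / 281.4222 = -0.014

-0.014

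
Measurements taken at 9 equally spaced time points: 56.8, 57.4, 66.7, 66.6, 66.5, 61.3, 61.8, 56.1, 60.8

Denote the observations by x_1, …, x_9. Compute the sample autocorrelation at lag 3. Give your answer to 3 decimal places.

Mean x̄ = (56.8 + 57.4 + 66.7 + 66.6 + 66.5 + 61.3 + 61.8 + 56.1 + 60.8)/9 = 61.5556
Numerator Σ_{t=1}^{6}(x_t−x̄)(x_{t+3}−x̄) = -71.3993
Denominator Σ(x_t−x̄)² = 146.7022
r_3 = -71.3993 / 146.7022 = -0.487

-0.487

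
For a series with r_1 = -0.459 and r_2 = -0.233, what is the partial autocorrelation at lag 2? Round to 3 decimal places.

φ_{22} = (r_2 − r_1²) / (1 − r_1²)
r_1² = (-0.459)² = 0.210681
Numerator = -0.233 − 0.2107 = -0.4437; denominator = 1 − 0.2107 = 0.7893
φ_{22} = -0.4437 / 0.7893 = -0.562

-0.562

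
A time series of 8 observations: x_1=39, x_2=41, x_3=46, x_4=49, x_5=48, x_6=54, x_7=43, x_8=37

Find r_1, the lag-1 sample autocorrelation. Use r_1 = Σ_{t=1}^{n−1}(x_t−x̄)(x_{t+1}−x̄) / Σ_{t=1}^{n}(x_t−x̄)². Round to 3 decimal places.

0.288

Mean x̄ = (39 + 41 + 46 + 49 + 48 + 54 + 43 + 37)/8 = 44.6250
Deviations from mean: -5.6250, -3.6250, 1.3750, 4.3750, 3.3750, 9.3750, -1.6250, -7.6250
Σ(x_t−x̄)(x_{t+1}−x̄) = (20.3906) + (-4.9844) + (6.0156) + (14.7656) + (31.6406) + (-15.2344) + (12.3906) = 64.9844
Denominator Σ(x_t−x̄)² = 225.8750
r_1 = 64.9844 / 225.8750 = 0.288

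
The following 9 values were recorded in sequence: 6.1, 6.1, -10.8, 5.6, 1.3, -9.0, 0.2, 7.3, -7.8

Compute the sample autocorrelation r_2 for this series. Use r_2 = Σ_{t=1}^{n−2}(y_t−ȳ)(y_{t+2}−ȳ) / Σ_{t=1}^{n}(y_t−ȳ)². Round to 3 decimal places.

Mean ȳ = (6.1 + 6.1 − 10.8 + 5.6 + 1.3 − 9.0 + 0.2 + 7.3 − 7.8)/9 = -0.1111
Σ(y_t−ȳ)(y_{t+2}−ȳ) = (-66.3899) + (35.4723) + (-15.0832) + (-50.7654) + (0.4390) + (-65.8765) + (-2.3921) = -164.5958
Denominator Σ(y_t−ȳ)² = 419.1689
r_2 = -164.5958 / 419.1689 = -0.393

-0.393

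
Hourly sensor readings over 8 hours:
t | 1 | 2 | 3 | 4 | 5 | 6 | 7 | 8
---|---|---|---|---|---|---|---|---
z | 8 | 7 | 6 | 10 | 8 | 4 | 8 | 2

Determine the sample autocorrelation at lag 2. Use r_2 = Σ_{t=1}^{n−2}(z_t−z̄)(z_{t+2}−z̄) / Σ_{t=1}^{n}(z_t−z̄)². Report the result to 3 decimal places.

0.103

Mean z̄ = (8 + 7 + 6 + 10 + 8 + 4 + 8 + 2)/8 = 6.6250
Deviations from mean: 1.3750, 0.3750, -0.6250, 3.3750, 1.3750, -2.6250, 1.3750, -4.6250
Σ(z_t−z̄)(z_{t+2}−z̄) = (-0.8594) + (1.2656) + (-0.8594) + (-8.8594) + (1.8906) + (12.1406) = 4.7188
Denominator Σ(z_t−z̄)² = 45.8750
r_2 = 4.7188 / 45.8750 = 0.103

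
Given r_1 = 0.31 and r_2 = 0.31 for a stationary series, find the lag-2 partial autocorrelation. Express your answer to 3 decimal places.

φ_{22} = (r_2 − r_1²) / (1 − r_1²)
r_1² = (0.31)² = 0.0961
Numerator = 0.31 − 0.0961 = 0.2139; denominator = 1 − 0.0961 = 0.9039
φ_{22} = 0.2139 / 0.9039 = 0.237

0.237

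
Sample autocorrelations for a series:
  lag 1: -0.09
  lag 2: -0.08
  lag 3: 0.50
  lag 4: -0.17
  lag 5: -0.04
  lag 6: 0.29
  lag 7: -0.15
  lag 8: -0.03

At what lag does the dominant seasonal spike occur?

The largest autocorrelation is r_3 = 0.50, with a weaker echo at lag 6 (0.29); the remaining lags stay at or below -0.03.
The dominant spike at lag 3 indicates a seasonal period of 3.

3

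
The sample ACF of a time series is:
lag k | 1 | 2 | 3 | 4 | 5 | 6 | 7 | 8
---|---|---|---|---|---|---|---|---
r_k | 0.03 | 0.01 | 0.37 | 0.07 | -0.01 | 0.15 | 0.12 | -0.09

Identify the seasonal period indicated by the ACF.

3

The largest autocorrelation is r_3 = 0.37, with a weaker echo at lag 6 (0.15); the remaining lags stay at or below 0.12.
The dominant spike at lag 3 indicates a seasonal period of 3.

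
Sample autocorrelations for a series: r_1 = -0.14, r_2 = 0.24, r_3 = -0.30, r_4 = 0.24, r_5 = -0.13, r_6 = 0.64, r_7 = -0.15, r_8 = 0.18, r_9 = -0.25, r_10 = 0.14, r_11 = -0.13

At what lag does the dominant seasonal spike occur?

6

The largest autocorrelation is r_6 = 0.64; the remaining lags stay at or below 0.24.
The dominant spike at lag 6 indicates a seasonal period of 6.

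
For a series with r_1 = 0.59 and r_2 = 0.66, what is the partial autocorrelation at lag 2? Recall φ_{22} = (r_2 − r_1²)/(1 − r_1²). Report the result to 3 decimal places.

0.478

φ_{22} = (r_2 − r_1²) / (1 − r_1²)
r_1² = (0.59)² = 0.3481
Numerator = 0.66 − 0.3481 = 0.3119; denominator = 1 − 0.3481 = 0.6519
φ_{22} = 0.3119 / 0.6519 = 0.478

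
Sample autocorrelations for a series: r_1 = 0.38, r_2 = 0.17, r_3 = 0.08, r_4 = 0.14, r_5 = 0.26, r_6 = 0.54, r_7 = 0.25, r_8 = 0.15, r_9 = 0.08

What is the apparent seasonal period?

6

The largest autocorrelation is r_6 = 0.54; the remaining lags stay at or below 0.38. The elevated value at lag 1 (0.38), dropping to 0.17 at lag 2, reflects decaying short-term dependence rather than seasonality.
The dominant spike at lag 6 indicates a seasonal period of 6.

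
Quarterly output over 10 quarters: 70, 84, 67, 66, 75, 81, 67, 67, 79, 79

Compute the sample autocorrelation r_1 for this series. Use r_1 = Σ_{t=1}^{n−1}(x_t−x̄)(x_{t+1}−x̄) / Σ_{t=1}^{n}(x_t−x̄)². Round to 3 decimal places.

Mean x̄ = (70 + 84 + 67 + 66 + 75 + 81 + 67 + 67 + 79 + 79)/10 = 73.5000
Numerator Σ_{t=1}^{9}(x_t−x̄)(x_{t+1}−x̄) = -68.2500
Denominator Σ(x_t−x̄)² = 424.5000
r_1 = -68.2500 / 424.5000 = -0.161

-0.161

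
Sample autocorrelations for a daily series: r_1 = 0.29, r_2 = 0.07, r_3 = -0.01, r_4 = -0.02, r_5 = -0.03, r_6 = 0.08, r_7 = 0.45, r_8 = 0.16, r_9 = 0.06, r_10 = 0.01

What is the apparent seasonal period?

The largest autocorrelation is r_7 = 0.45; the remaining lags stay at or below 0.29. The elevated value at lag 1 (0.29), dropping to 0.07 at lag 2, reflects decaying short-term dependence rather than seasonality.
The dominant spike at lag 7 indicates a seasonal period of 7.

7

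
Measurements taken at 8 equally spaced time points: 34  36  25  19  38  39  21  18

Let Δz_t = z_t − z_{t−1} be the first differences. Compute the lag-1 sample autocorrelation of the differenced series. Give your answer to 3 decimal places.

-0.067

First differences Δz: 2, -11, -6, 19, 1, -18, -3
Mean of differences = -2.2857
Numerator Σ(Δz_t−Δz̄)(Δz_{t+1}−Δz̄) = -54.5102
Denominator Σ(Δz_t−Δz̄)² = 819.4286
r_1(Δz) = -54.5102 / 819.4286 = -0.067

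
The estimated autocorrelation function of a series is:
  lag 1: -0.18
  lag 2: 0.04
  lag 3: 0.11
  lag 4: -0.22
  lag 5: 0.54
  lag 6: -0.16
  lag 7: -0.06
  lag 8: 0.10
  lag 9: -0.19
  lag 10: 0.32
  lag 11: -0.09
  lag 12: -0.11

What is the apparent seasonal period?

5

The largest autocorrelation is r_5 = 0.54, with a weaker echo at lag 10 (0.32); the remaining lags stay at or below 0.11.
The dominant spike at lag 5 indicates a seasonal period of 5.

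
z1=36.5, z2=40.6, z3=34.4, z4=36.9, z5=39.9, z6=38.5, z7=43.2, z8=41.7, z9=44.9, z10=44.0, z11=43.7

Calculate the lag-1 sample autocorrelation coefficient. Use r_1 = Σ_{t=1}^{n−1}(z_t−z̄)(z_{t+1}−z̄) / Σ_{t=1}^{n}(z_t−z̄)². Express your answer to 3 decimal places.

Mean z̄ = (36.5 + 40.6 + 34.4 + 36.9 + 39.9 + 38.5 + 43.2 + 41.7 + 44.9 + 44.0 + 43.7)/11 = 40.3909
Numerator Σ_{t=1}^{10}(z_t−z̄)(z_{t+1}−z̄) = 53.9745
Denominator Σ(z_t−z̄)² = 120.9891
r_1 = 53.9745 / 120.9891 = 0.446

0.446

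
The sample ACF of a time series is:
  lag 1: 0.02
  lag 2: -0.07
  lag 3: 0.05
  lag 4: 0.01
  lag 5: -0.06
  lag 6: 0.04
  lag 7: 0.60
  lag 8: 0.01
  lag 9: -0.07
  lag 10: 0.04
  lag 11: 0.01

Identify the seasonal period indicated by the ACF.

The largest autocorrelation is r_7 = 0.60; the remaining lags stay at or below 0.05.
The dominant spike at lag 7 indicates a seasonal period of 7.

7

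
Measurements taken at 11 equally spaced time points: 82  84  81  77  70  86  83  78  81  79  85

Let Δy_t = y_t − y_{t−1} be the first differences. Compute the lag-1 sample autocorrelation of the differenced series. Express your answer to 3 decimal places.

-0.343

First differences Δy: 2, -3, -4, -7, 16, -3, -5, 3, -2, 6
Mean of differences = 0.3000
Numerator Σ(Δy_t−Δȳ)(Δy_{t+1}−Δȳ) = -142.5900
Denominator Σ(Δy_t−Δȳ)² = 416.1000
r_1(Δy) = -142.5900 / 416.1000 = -0.343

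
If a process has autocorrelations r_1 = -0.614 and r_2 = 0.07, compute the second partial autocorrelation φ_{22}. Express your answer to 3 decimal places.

-0.493

φ_{22} = (r_2 − r_1²) / (1 − r_1²)
r_1² = (-0.614)² = 0.376996
Numerator = 0.07 − 0.3770 = -0.3070; denominator = 1 − 0.3770 = 0.6230
φ_{22} = -0.3070 / 0.6230 = -0.493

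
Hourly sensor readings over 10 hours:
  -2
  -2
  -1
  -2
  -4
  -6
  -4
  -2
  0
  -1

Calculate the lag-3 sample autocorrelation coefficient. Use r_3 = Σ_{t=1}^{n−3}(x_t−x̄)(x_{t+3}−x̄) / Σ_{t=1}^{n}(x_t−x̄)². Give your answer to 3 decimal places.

Mean x̄ = (-2 − 2 − 1 − 2 − 4 − 6 − 4 − 2 + 0 − 1)/10 = -2.4000
Σ(x_t−x̄)(x_{t+3}−x̄) = (0.1600) + (-0.6400) + (-5.0400) + (-0.6400) + (-0.6400) + (-8.6400) + (-2.2400) = -17.6800
Denominator Σ(x_t−x̄)² = 28.4000
r_3 = -17.6800 / 28.4000 = -0.623

-0.623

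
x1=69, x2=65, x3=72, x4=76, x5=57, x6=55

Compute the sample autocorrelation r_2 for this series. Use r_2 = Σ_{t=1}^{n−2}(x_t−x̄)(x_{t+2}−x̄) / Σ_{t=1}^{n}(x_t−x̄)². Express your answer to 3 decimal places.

Mean x̄ = (69 + 65 + 72 + 76 + 57 + 55)/6 = 65.6667
Σ(x_t−x̄)(x_{t+2}−x̄) = (21.1111) + (-6.8889) + (-54.8889) + (-110.2222) = -150.8889
Denominator Σ(x_t−x̄)² = 347.3333
r_2 = -150.8889 / 347.3333 = -0.434

-0.434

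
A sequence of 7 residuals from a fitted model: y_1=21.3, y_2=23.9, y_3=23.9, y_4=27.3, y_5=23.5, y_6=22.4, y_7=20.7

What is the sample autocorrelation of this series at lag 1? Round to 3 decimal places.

Mean ȳ = (21.3 + 23.9 + 23.9 + 27.3 + 23.5 + 22.4 + 20.7)/7 = 23.2857
Deviations from mean: -1.9857, 0.6143, 0.6143, 4.0143, 0.2143, -0.8857, -2.5857
Σ(y_t−ȳ)(y_{t+1}−ȳ) = (-1.2198) + (0.3773) + (2.4659) + (0.8602) + (-0.1898) + (2.2902) = 4.5841
Denominator Σ(y_t−ȳ)² = 28.3286
r_1 = 4.5841 / 28.3286 = 0.162

0.162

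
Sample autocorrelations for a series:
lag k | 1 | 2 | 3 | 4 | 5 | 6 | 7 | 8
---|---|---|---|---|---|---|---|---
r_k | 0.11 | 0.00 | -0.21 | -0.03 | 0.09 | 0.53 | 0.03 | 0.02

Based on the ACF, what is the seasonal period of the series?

The largest autocorrelation is r_6 = 0.53; the remaining lags stay at or below 0.11.
The dominant spike at lag 6 indicates a seasonal period of 6.

6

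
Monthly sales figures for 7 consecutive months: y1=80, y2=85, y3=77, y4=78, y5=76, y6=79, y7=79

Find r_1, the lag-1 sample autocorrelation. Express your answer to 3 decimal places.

-0.020

Mean ȳ = (80 + 85 + 77 + 78 + 76 + 79 + 79)/7 = 79.1429
Deviations from mean: 0.8571, 5.8571, -2.1429, -1.1429, -3.1429, -0.1429, -0.1429
Σ(y_t−ȳ)(y_{t+1}−ȳ) = (5.0204) + (-12.5510) + (2.4490) + (3.5918) + (0.4490) + (0.0204) = -1.0204
Denominator Σ(y_t−ȳ)² = 50.8571
r_1 = -1.0204 / 50.8571 = -0.020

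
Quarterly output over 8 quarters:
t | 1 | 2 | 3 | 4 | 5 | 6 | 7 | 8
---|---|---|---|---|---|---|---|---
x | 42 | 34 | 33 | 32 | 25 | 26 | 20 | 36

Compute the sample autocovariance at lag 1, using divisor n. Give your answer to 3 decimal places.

Mean x̄ = (42 + 34 + 33 + 32 + 25 + 26 + 20 + 36)/8 = 31.0000
Σ_{t=1}^{7}(x_t−x̄)(x_{t+1}−x̄) = 65.0000
γ_1 = 65.0000 / 8 = 8.125

8.125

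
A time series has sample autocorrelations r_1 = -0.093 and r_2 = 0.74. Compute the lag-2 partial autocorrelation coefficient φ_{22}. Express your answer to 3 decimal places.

0.738

φ_{22} = (r_2 − r_1²) / (1 − r_1²)
r_1² = (-0.093)² = 0.008649
Numerator = 0.74 − 0.0086 = 0.7314; denominator = 1 − 0.0086 = 0.9914
φ_{22} = 0.7314 / 0.9914 = 0.738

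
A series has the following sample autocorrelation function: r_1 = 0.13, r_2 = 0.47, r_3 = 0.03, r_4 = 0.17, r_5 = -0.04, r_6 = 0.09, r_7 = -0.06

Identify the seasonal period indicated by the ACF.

2

The largest autocorrelation is r_2 = 0.47, with a weaker echo at lag 4 (0.17); the remaining lags stay at or below 0.13.
The dominant spike at lag 2 indicates a seasonal period of 2.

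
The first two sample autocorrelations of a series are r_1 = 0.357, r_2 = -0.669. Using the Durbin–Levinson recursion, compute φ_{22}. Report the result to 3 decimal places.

φ_{22} = (r_2 − r_1²) / (1 − r_1²)
r_1² = (0.357)² = 0.127449
Numerator = -0.669 − 0.1274 = -0.7964; denominator = 1 − 0.1274 = 0.8726
φ_{22} = -0.7964 / 0.8726 = -0.913

-0.913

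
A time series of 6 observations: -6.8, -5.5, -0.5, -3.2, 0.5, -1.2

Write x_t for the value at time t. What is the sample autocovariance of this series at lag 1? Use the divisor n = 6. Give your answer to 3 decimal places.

Mean x̄ = (-6.8 − 5.5 − 0.5 − 3.2 + 0.5 − 1.2)/6 = -2.7833
Deviations: -4.0167, -2.7167, 2.2833, -0.4167, 3.2833, 1.5833
Σ_{t=1}^{5}(x_t−x̄)(x_{t+1}−x̄) = 7.5881
γ_1 = 7.5881 / 6 = 1.265

1.265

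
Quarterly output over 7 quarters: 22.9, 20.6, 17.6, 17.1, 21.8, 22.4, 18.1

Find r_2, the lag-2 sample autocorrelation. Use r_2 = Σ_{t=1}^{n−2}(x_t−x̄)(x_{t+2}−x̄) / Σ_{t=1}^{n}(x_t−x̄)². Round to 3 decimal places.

-0.652

Mean x̄ = (22.9 + 20.6 + 17.6 + 17.1 + 21.8 + 22.4 + 18.1)/7 = 20.0714
Deviations from mean: 2.8286, 0.5286, -2.4714, -2.9714, 1.7286, 2.3286, -1.9714
Σ(x_t−x̄)(x_{t+2}−x̄) = (-6.9906) + (-1.5706) + (-4.2720) + (-6.9192) + (-3.4078) = -23.1602
Denominator Σ(x_t−x̄)² = 35.5143
r_2 = -23.1602 / 35.5143 = -0.652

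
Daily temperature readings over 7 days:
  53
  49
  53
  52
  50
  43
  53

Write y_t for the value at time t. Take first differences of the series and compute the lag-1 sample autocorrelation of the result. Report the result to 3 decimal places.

-0.398

First differences Δy: -4, 4, -1, -2, -7, 10
Mean of differences = 0.0000
Numerator Σ(Δy_t−Δȳ)(Δy_{t+1}−Δȳ) = -74.0000
Denominator Σ(Δy_t−Δȳ)² = 186.0000
r_1(Δy) = -74.0000 / 186.0000 = -0.398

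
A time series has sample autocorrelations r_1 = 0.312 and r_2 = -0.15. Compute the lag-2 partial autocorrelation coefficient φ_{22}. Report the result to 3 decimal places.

φ_{22} = (r_2 − r_1²) / (1 − r_1²)
r_1² = (0.312)² = 0.097344
Numerator = -0.15 − 0.0973 = -0.2473; denominator = 1 − 0.0973 = 0.9027
φ_{22} = -0.2473 / 0.9027 = -0.274

-0.274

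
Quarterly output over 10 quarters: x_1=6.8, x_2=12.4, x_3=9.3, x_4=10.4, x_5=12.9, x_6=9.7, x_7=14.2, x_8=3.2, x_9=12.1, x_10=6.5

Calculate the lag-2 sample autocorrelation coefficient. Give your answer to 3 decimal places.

0.454

Mean x̄ = (6.8 + 12.4 + 9.3 + 10.4 + 12.9 + 9.7 + 14.2 + 3.2 + 12.1 + 6.5)/10 = 9.7500
Numerator Σ_{t=1}^{8}(x_t−x̄)(x_{t+2}−x̄) = 47.6900
Denominator Σ(x_t−x̄)² = 105.0650
r_2 = 47.6900 / 105.0650 = 0.454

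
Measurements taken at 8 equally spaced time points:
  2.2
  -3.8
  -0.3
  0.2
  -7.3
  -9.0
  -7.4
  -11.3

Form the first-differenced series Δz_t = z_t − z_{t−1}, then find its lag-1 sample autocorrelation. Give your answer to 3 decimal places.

First differences Δz: -6.0, 3.5, 0.5, -7.5, -1.7, 1.6, -3.9
Mean of differences = -1.9286
Numerator Σ(Δz_t−Δz̄)(Δz_{t+1}−Δz̄) = -29.8722
Denominator Σ(Δz_t−Δz̄)² = 99.3743
r_1(Δz) = -29.8722 / 99.3743 = -0.301

-0.301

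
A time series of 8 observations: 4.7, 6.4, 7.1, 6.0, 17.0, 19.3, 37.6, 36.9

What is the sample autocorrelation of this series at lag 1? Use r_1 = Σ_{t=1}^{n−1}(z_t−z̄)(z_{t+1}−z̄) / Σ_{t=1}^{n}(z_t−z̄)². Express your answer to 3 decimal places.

0.612

Mean z̄ = (4.7 + 6.4 + 7.1 + 6.0 + 17.0 + 19.3 + 37.6 + 36.9)/8 = 16.8750
Numerator Σ_{t=1}^{7}(z_t−z̄)(z_{t+1}−z̄) = 800.4494
Denominator Σ(z_t−z̄)² = 1308.1950
r_1 = 800.4494 / 1308.1950 = 0.612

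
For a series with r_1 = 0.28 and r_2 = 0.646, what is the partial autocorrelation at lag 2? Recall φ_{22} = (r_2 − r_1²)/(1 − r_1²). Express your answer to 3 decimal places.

0.616

φ_{22} = (r_2 − r_1²) / (1 − r_1²)
r_1² = (0.28)² = 0.0784
Numerator = 0.646 − 0.0784 = 0.5676; denominator = 1 − 0.0784 = 0.9216
φ_{22} = 0.5676 / 0.9216 = 0.616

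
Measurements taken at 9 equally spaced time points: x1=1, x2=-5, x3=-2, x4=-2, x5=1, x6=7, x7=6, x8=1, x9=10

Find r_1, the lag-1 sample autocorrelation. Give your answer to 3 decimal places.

0.302

Mean x̄ = (1 − 5 − 2 − 2 + 1 + 7 + 6 + 1 + 10)/9 = 1.8889
Numerator Σ_{t=1}^{8}(x_t−x̄)(x_{t+1}−x̄) = 57.0988
Denominator Σ(x_t−x̄)² = 188.8889
r_1 = 57.0988 / 188.8889 = 0.302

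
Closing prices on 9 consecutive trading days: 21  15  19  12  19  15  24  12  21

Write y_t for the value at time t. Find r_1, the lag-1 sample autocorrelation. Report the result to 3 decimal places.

Mean ȳ = (21 + 15 + 19 + 12 + 19 + 15 + 24 + 12 + 21)/9 = 17.5556
Numerator Σ_{t=1}^{8}(y_t−ȳ)(y_{t+1}−ȳ) = -103.6420
Denominator Σ(y_t−ȳ)² = 144.2222
r_1 = -103.6420 / 144.2222 = -0.719

-0.719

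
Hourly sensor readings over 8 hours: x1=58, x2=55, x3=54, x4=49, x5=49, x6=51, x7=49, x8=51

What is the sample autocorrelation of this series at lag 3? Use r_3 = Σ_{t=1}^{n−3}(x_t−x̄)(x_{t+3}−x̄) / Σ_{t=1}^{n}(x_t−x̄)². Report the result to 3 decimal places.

-0.218

Mean x̄ = (58 + 55 + 54 + 49 + 49 + 51 + 49 + 51)/8 = 52.0000
Σ(x_t−x̄)(x_{t+3}−x̄) = (-18.0000) + (-9.0000) + (-2.0000) + (9.0000) + (3.0000) = -17.0000
Denominator Σ(x_t−x̄)² = 78.0000
r_3 = -17.0000 / 78.0000 = -0.218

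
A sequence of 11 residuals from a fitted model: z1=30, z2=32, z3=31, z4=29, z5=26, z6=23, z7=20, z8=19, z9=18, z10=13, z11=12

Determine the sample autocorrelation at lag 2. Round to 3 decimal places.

Mean z̄ = (30 + 32 + 31 + 29 + 26 + 23 + 20 + 19 + 18 + 13 + 12)/11 = 23.0000
Numerator Σ_{t=1}^{9}(z_t−z̄)(z_{t+2}−z̄) = 235.0000
Denominator Σ(z_t−z̄)² = 510.0000
r_2 = 235.0000 / 510.0000 = 0.461

0.461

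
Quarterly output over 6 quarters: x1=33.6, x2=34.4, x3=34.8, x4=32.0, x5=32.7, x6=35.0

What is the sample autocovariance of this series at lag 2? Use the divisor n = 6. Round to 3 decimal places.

Mean x̄ = (33.6 + 34.4 + 34.8 + 32.0 + 32.7 + 35.0)/6 = 33.7500
Deviations: -0.1500, 0.6500, 1.0500, -1.7500, -1.0500, 1.2500
Σ_{t=1}^{4}(x_t−x̄)(x_{t+2}−x̄) = -4.5850
γ_2 = -4.5850 / 6 = -0.764

-0.764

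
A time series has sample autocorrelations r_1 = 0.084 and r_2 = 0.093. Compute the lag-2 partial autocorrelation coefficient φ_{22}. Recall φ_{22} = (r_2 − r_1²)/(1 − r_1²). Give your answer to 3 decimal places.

0.087

φ_{22} = (r_2 − r_1²) / (1 − r_1²)
r_1² = (0.084)² = 0.007056
Numerator = 0.093 − 0.0071 = 0.0859; denominator = 1 − 0.0071 = 0.9929
φ_{22} = 0.0859 / 0.9929 = 0.087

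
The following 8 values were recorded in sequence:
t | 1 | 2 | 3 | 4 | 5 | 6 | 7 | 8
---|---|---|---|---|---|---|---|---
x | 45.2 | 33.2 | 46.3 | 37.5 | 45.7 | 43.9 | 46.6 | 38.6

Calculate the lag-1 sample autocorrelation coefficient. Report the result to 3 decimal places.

Mean x̄ = (45.2 + 33.2 + 46.3 + 37.5 + 45.7 + 43.9 + 46.6 + 38.6)/8 = 42.1250
Deviations from mean: 3.0750, -8.9250, 4.1750, -4.6250, 3.5750, 1.7750, 4.4750, -3.5250
Numerator Σ_{t=1}^{7}(x_t−x̄)(x_{t+1}−x̄) = -102.0356
Denominator Σ(x_t−x̄)² = 176.3150
r_1 = -102.0356 / 176.3150 = -0.579

-0.579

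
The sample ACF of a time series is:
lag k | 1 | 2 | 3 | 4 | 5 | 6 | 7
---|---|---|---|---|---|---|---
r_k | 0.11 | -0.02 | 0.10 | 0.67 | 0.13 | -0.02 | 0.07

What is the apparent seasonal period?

4

The largest autocorrelation is r_4 = 0.67; the remaining lags stay at or below 0.13.
The dominant spike at lag 4 indicates a seasonal period of 4.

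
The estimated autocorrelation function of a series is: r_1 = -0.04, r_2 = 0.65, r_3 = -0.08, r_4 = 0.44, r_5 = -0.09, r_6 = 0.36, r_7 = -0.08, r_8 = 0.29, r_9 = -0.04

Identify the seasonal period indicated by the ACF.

2

The largest autocorrelation is r_2 = 0.65, with weaker echoes at lags 4 (0.44), 6 (0.36) and 8 (0.29); the remaining lags stay at or below -0.04.
The dominant spike at lag 2 indicates a seasonal period of 2.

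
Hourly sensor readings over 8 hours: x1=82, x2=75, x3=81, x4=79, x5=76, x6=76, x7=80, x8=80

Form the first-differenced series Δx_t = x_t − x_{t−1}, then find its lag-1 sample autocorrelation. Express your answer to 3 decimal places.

-0.411

First differences Δx: -7, 6, -2, -3, 0, 4, 0
Mean of differences = -0.2857
Numerator Σ(Δx_t−Δx̄)(Δx_{t+1}−Δx̄) = -46.6531
Denominator Σ(Δx_t−Δx̄)² = 113.4286
r_1(Δx) = -46.6531 / 113.4286 = -0.411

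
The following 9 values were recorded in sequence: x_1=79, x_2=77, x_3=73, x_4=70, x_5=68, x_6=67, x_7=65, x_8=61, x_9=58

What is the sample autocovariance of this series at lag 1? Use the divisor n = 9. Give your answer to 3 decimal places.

27.136

Mean x̄ = (79 + 77 + 73 + 70 + 68 + 67 + 65 + 61 + 58)/9 = 68.6667
Σ_{t=1}^{8}(x_t−x̄)(x_{t+1}−x̄) = 244.2222
γ_1 = 244.2222 / 9 = 27.136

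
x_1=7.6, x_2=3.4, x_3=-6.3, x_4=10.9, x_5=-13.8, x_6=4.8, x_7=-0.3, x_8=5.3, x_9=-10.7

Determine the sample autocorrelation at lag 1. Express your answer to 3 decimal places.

Mean x̄ = (7.6 + 3.4 − 6.3 + 10.9 − 13.8 + 4.8 − 0.3 + 5.3 − 10.7)/9 = 0.1000
Numerator Σ_{t=1}^{8}(x_t−x̄)(x_{t+1}−x̄) = -341.0600
Denominator Σ(x_t−x̄)² = 583.8800
r_1 = -341.0600 / 583.8800 = -0.584

-0.584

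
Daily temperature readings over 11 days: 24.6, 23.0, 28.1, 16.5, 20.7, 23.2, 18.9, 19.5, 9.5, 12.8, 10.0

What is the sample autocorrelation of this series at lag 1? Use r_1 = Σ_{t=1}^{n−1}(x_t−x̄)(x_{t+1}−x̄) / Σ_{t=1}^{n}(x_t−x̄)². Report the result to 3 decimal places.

0.406

Mean x̄ = (24.6 + 23.0 + 28.1 + 16.5 + 20.7 + 23.2 + 18.9 + 19.5 + 9.5 + 12.8 + 10.0)/11 = 18.8000
Numerator Σ_{t=1}^{10}(x_t−x̄)(x_{t+1}−x̄) = 148.6200
Denominator Σ(x_t−x̄)² = 366.4600
r_1 = 148.6200 / 366.4600 = 0.406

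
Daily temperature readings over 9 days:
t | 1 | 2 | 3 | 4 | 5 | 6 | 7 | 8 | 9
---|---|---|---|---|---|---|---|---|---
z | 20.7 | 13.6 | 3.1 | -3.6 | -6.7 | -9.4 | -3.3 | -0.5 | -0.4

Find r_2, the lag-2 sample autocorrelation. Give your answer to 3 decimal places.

Mean z̄ = (20.7 + 13.6 + 3.1 − 3.6 − 6.7 − 9.4 − 3.3 − 0.5 − 0.4)/9 = 1.5000
Σ(z_t−z̄)(z_{t+2}−z̄) = (30.7200) + (-61.7100) + (-13.1200) + (55.5900) + (39.3600) + (21.8000) + (9.1200) = 81.7600
Denominator Σ(z_t−z̄)² = 760.3200
r_2 = 81.7600 / 760.3200 = 0.108

0.108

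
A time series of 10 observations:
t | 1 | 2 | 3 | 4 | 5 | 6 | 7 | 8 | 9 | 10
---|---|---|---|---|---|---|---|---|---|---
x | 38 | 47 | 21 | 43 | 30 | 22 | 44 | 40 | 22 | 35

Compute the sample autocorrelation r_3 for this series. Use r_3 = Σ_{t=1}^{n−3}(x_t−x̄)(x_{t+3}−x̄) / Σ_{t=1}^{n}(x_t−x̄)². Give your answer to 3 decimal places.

Mean x̄ = (38 + 47 + 21 + 43 + 30 + 22 + 44 + 40 + 22 + 35)/10 = 34.2000
Σ(x_t−x̄)(x_{t+3}−x̄) = (33.4400) + (-53.7600) + (161.0400) + (86.2400) + (-24.3600) + (148.8400) + (7.8400) = 359.2800
Denominator Σ(x_t−x̄)² = 875.6000
r_3 = 359.2800 / 875.6000 = 0.410

0.410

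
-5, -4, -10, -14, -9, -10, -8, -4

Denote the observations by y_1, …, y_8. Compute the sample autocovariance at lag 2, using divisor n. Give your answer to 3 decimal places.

Mean ȳ = (-5 − 4 − 10 − 14 − 9 − 10 − 8 − 4)/8 = -8.0000
Deviations: 3.0000, 4.0000, -2.0000, -6.0000, -1.0000, -2.0000, 0.0000, 4.0000
Σ_{t=1}^{6}(y_t−ȳ)(y_{t+2}−ȳ) = -24.0000
γ_2 = -24.0000 / 8 = -3.000

-3.000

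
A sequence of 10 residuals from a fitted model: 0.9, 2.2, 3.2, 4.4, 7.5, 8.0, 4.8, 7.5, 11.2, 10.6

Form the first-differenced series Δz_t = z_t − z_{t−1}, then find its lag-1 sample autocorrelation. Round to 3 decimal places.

First differences Δz: 1.3, 1.0, 1.2, 3.1, 0.5, -3.2, 2.7, 3.7, -0.6
Mean of differences = 1.0778
Numerator Σ(Δz_t−Δz̄)(Δz_{t+1}−Δz̄) = -5.5616
Denominator Σ(Δz_t−Δz̄)² = 35.1156
r_1(Δz) = -5.5616 / 35.1156 = -0.158

-0.158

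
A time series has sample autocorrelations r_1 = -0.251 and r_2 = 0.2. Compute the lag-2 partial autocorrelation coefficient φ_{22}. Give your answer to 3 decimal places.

φ_{22} = (r_2 − r_1²) / (1 − r_1²)
r_1² = (-0.251)² = 0.063001
Numerator = 0.2 − 0.0630 = 0.1370; denominator = 1 − 0.0630 = 0.9370
φ_{22} = 0.1370 / 0.9370 = 0.146

0.146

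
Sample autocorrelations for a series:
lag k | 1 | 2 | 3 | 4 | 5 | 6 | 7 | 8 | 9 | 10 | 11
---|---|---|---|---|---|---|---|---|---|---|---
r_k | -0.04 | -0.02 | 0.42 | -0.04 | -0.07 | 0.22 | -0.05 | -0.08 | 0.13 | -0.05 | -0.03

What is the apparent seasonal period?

The largest autocorrelation is r_3 = 0.42, with a weaker echo at lag 6 (0.22); the remaining lags stay at or below 0.13.
The dominant spike at lag 3 indicates a seasonal period of 3.

3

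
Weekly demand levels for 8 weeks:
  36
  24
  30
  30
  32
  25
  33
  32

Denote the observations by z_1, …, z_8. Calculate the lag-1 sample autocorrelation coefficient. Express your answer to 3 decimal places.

-0.472

Mean z̄ = (36 + 24 + 30 + 30 + 32 + 25 + 33 + 32)/8 = 30.2500
Deviations from mean: 5.7500, -6.2500, -0.2500, -0.2500, 1.7500, -5.2500, 2.7500, 1.7500
Numerator Σ_{t=1}^{7}(z_t−z̄)(z_{t+1}−z̄) = -53.5625
Denominator Σ(z_t−z̄)² = 113.5000
r_1 = -53.5625 / 113.5000 = -0.472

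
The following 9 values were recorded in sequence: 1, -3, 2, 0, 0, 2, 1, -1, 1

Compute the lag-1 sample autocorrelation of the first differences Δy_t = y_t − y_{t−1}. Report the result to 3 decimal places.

-0.586

First differences Δy: -4, 5, -2, 0, 2, -1, -2, 2
Mean of differences = 0.0000
Numerator Σ(Δy_t−Δȳ)(Δy_{t+1}−Δȳ) = -34.0000
Denominator Σ(Δy_t−Δȳ)² = 58.0000
r_1(Δy) = -34.0000 / 58.0000 = -0.586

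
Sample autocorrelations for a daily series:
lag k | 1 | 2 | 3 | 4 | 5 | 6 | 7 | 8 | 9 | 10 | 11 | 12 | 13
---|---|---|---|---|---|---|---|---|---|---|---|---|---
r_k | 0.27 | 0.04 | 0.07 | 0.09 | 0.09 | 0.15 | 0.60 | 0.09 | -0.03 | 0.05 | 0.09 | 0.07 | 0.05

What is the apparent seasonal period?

The largest autocorrelation is r_7 = 0.60; the remaining lags stay at or below 0.27. The elevated value at lag 1 (0.27), dropping to 0.04 at lag 2, reflects decaying short-term dependence rather than seasonality.
The dominant spike at lag 7 indicates a seasonal period of 7.

7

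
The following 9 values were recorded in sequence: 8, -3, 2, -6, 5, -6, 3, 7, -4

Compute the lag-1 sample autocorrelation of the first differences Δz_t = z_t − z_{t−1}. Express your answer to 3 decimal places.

First differences Δz: -11, 5, -8, 11, -11, 9, 4, -11
Mean of differences = -1.5000
Numerator Σ(Δz_t−Δz̄)(Δz_{t+1}−Δz̄) = -398.2500
Denominator Σ(Δz_t−Δz̄)² = 652.0000
r_1(Δz) = -398.2500 / 652.0000 = -0.611

-0.611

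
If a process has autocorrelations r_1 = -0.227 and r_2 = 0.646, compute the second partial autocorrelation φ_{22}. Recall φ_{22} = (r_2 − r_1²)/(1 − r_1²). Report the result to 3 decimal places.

φ_{22} = (r_2 − r_1²) / (1 − r_1²)
r_1² = (-0.227)² = 0.051529
Numerator = 0.646 − 0.0515 = 0.5945; denominator = 1 − 0.0515 = 0.9485
φ_{22} = 0.5945 / 0.9485 = 0.627

0.627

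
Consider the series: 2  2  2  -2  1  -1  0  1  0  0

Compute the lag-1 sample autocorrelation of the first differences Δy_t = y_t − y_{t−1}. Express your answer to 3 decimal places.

-0.649

First differences Δy: 0, 0, -4, 3, -2, 1, 1, -1, 0
Mean of differences = -0.2222
Numerator Σ(Δy_t−Δȳ)(Δy_{t+1}−Δȳ) = -20.4938
Denominator Σ(Δy_t−Δȳ)² = 31.5556
r_1(Δy) = -20.4938 / 31.5556 = -0.649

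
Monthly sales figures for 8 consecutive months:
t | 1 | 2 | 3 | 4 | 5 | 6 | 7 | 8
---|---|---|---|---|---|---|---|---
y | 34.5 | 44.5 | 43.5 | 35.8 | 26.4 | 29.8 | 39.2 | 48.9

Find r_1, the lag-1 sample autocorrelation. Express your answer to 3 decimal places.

0.299

Mean ȳ = (34.5 + 44.5 + 43.5 + 35.8 + 26.4 + 29.8 + 39.2 + 48.9)/8 = 37.8250
Deviations from mean: -3.3250, 6.6750, 5.6750, -2.0250, -11.4250, -8.0250, 1.3750, 11.0750
Σ(y_t−ȳ)(y_{t+1}−ȳ) = (-22.1944) + (37.8806) + (-11.4919) + (23.1356) + (91.6856) + (-11.0344) + (15.2281) = 123.2094
Denominator Σ(y_t−ȳ)² = 411.3950
r_1 = 123.2094 / 411.3950 = 0.299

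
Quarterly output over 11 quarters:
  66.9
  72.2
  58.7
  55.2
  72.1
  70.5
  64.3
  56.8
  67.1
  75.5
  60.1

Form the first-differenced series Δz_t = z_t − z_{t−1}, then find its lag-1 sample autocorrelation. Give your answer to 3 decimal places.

First differences Δz: 5.3, -13.5, -3.5, 16.9, -1.6, -6.2, -7.5, 10.3, 8.4, -15.4
Mean of differences = -0.6800
Numerator Σ(Δz_t−Δz̄)(Δz_{t+1}−Δz̄) = -172.3784
Denominator Σ(Δz_t−Δz̄)² = 1014.6360
r_1(Δz) = -172.3784 / 1014.6360 = -0.170

-0.170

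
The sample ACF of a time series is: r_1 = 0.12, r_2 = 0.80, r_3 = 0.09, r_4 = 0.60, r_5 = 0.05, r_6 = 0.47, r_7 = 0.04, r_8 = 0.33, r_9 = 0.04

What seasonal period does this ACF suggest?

The largest autocorrelation is r_2 = 0.80, with weaker echoes at lags 4 (0.60), 6 (0.47) and 8 (0.33); the remaining lags stay at or below 0.12.
The dominant spike at lag 2 indicates a seasonal period of 2.

2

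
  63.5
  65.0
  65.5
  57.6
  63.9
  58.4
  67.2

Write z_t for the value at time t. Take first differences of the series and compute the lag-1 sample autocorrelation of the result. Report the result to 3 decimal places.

First differences Δz: 1.5, 0.5, -7.9, 6.3, -5.5, 8.8
Mean of differences = 0.6167
Numerator Σ(Δz_t−Δz̄)(Δz_{t+1}−Δz̄) = -132.3303
Denominator Σ(Δz_t−Δz̄)² = 210.0083
r_1(Δz) = -132.3303 / 210.0083 = -0.630

-0.630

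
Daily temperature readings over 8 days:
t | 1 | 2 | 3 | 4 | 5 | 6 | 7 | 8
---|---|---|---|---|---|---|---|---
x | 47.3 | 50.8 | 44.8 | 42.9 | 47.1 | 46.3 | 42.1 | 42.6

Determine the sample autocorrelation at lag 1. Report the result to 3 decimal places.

0.193

Mean x̄ = (47.3 + 50.8 + 44.8 + 42.9 + 47.1 + 46.3 + 42.1 + 42.6)/8 = 45.4875
Deviations from mean: 1.8125, 5.3125, -0.6875, -2.5875, 1.6125, 0.8125, -3.3875, -2.8875
Numerator Σ_{t=1}^{7}(x_t−x̄)(x_{t+1}−x̄) = 11.9223
Denominator Σ(x_t−x̄)² = 61.7488
r_1 = 11.9223 / 61.7488 = 0.193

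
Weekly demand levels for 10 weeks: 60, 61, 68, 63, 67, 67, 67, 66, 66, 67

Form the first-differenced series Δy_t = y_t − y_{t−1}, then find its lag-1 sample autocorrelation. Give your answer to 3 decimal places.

-0.600

First differences Δy: 1, 7, -5, 4, 0, 0, -1, 0, 1
Mean of differences = 0.7778
Numerator Σ(Δy_t−Δȳ)(Δy_{t+1}−Δȳ) = -52.4938
Denominator Σ(Δy_t−Δȳ)² = 87.5556
r_1(Δy) = -52.4938 / 87.5556 = -0.600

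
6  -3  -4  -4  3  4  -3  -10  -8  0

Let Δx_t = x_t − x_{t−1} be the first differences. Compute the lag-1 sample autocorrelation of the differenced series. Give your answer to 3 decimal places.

First differences Δx: -9, -1, 0, 7, 1, -7, -7, 2, 8
Mean of differences = -0.6667
Numerator Σ(Δx_t−Δx̄)(Δx_{t+1}−Δx̄) = 56.2222
Denominator Σ(Δx_t−Δx̄)² = 294.0000
r_1(Δx) = 56.2222 / 294.0000 = 0.191

0.191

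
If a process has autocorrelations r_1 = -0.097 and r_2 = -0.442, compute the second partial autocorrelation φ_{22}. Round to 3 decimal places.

-0.456

φ_{22} = (r_2 − r_1²) / (1 − r_1²)
r_1² = (-0.097)² = 0.009409
Numerator = -0.442 − 0.0094 = -0.4514; denominator = 1 − 0.0094 = 0.9906
φ_{22} = -0.4514 / 0.9906 = -0.456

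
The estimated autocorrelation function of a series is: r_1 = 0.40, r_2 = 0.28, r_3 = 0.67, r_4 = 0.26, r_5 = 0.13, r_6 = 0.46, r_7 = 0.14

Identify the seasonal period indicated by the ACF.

3

The largest autocorrelation is r_3 = 0.67, with a weaker echo at lag 6 (0.46); the remaining lags stay at or below 0.40. The elevated value at lag 1 (0.40), dropping to 0.28 at lag 2, reflects decaying short-term dependence rather than seasonality.
The dominant spike at lag 3 indicates a seasonal period of 3.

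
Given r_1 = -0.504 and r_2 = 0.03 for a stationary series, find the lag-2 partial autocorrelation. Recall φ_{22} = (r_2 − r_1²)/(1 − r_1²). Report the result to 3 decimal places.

φ_{22} = (r_2 − r_1²) / (1 − r_1²)
r_1² = (-0.504)² = 0.254016
Numerator = 0.03 − 0.2540 = -0.2240; denominator = 1 − 0.2540 = 0.7460
φ_{22} = -0.2240 / 0.7460 = -0.300

-0.300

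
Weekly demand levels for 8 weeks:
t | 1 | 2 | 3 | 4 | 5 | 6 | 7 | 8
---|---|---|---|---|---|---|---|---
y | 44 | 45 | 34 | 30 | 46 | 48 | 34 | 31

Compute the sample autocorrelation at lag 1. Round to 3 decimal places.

Mean ȳ = (44 + 45 + 34 + 30 + 46 + 48 + 34 + 31)/8 = 39.0000
Deviations from mean: 5.0000, 6.0000, -5.0000, -9.0000, 7.0000, 9.0000, -5.0000, -8.0000
Numerator Σ_{t=1}^{7}(y_t−ȳ)(y_{t+1}−ȳ) = 40.0000
Denominator Σ(y_t−ȳ)² = 386.0000
r_1 = 40.0000 / 386.0000 = 0.104

0.104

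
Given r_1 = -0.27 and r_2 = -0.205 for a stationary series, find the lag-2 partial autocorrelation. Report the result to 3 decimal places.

-0.300

φ_{22} = (r_2 − r_1²) / (1 − r_1²)
r_1² = (-0.27)² = 0.0729
Numerator = -0.205 − 0.0729 = -0.2779; denominator = 1 − 0.0729 = 0.9271
φ_{22} = -0.2779 / 0.9271 = -0.300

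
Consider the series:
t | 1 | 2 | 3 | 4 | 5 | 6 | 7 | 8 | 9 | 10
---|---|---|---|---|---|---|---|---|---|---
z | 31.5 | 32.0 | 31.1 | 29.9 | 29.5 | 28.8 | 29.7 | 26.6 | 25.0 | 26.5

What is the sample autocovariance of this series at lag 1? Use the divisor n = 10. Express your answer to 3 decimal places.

3.378

Mean z̄ = (31.5 + 32.0 + 31.1 + 29.9 + 29.5 + 28.8 + 29.7 + 26.6 + 25.0 + 26.5)/10 = 29.0600
Σ_{t=1}^{9}(z_t−z̄)(z_{t+1}−z̄) = 33.7804
γ_1 = 33.7804 / 10 = 3.378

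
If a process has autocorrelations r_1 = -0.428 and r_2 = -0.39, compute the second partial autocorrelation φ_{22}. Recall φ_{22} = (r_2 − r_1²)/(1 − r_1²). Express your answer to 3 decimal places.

φ_{22} = (r_2 − r_1²) / (1 − r_1²)
r_1² = (-0.428)² = 0.183184
Numerator = -0.39 − 0.1832 = -0.5732; denominator = 1 − 0.1832 = 0.8168
φ_{22} = -0.5732 / 0.8168 = -0.702

-0.702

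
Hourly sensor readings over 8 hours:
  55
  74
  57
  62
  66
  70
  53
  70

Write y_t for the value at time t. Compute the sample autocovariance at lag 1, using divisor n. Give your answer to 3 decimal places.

Mean ȳ = (55 + 74 + 57 + 62 + 66 + 70 + 53 + 70)/8 = 63.3750
Deviations: -8.3750, 10.6250, -6.3750, -1.3750, 2.6250, 6.6250, -10.3750, 6.6250
Σ_{t=1}^{7}(y_t−ȳ)(y_{t+1}−ȳ) = -271.6406
γ_1 = -271.6406 / 8 = -33.955

-33.955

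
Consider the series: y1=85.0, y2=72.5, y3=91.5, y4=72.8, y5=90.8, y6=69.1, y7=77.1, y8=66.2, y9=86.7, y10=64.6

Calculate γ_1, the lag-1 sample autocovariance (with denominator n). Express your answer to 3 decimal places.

-56.318

Mean ȳ = (85.0 + 72.5 + 91.5 + 72.8 + 90.8 + 69.1 + 77.1 + 66.2 + 86.7 + 64.6)/10 = 77.6300
Σ_{t=1}^{9}(y_t−ȳ)(y_{t+1}−ȳ) = -563.1779
γ_1 = -563.1779 / 10 = -56.318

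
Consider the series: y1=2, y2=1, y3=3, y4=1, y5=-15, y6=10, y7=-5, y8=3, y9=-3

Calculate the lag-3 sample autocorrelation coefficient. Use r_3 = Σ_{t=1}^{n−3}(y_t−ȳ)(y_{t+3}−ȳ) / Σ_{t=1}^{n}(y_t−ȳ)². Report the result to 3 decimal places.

Mean ȳ = (2 + 1 + 3 + 1 − 15 + 10 − 5 + 3 − 3)/9 = -0.3333
Numerator Σ_{t=1}^{6}(y_t−ȳ)(y_{t+3}−ȳ) = -64.6667
Denominator Σ(y_t−ȳ)² = 382.0000
r_3 = -64.6667 / 382.0000 = -0.169

-0.169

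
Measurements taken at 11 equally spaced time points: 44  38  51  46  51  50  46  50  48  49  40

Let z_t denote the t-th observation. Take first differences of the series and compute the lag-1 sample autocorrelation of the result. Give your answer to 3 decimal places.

First differences Δz: -6, 13, -5, 5, -1, -4, 4, -2, 1, -9
Mean of differences = -0.4000
Numerator Σ(Δz_t−Δz̄)(Δz_{t+1}−Δz̄) = -199.7600
Denominator Σ(Δz_t−Δz̄)² = 372.4000
r_1(Δz) = -199.7600 / 372.4000 = -0.536

-0.536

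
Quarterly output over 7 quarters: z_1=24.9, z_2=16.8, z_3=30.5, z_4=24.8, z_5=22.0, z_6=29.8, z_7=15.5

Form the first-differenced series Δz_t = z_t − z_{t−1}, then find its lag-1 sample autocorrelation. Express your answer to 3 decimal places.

First differences Δz: -8.1, 13.7, -5.7, -2.8, 7.8, -14.3
Mean of differences = -1.5667
Numerator Σ(Δz_t−Δz̄)(Δz_{t+1}−Δz̄) = -288.5678
Denominator Σ(Δz_t−Δz̄)² = 544.2333
r_1(Δz) = -288.5678 / 544.2333 = -0.530

-0.530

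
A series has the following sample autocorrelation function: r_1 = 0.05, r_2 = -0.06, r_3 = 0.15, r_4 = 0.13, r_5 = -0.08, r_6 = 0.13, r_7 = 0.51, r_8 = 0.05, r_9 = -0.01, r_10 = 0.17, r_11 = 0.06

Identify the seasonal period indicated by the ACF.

The largest autocorrelation is r_7 = 0.51; the remaining lags stay at or below 0.17.
The dominant spike at lag 7 indicates a seasonal period of 7.

7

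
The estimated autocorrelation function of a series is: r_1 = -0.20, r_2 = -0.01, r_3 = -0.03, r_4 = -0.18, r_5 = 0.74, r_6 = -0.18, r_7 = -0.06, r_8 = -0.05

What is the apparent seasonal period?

The largest autocorrelation is r_5 = 0.74; the remaining lags stay at or below -0.01.
The dominant spike at lag 5 indicates a seasonal period of 5.

5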